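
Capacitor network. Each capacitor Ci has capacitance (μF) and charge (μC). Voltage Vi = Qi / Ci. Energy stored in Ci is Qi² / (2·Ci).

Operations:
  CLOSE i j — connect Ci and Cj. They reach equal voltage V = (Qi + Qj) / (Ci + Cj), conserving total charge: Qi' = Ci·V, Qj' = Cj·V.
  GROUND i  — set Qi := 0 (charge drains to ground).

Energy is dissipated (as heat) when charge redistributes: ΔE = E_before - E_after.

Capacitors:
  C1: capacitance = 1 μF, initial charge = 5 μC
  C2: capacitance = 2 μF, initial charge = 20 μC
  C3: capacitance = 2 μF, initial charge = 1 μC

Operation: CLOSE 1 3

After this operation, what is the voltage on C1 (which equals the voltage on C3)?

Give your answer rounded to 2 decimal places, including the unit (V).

Answer: 2.00 V

Derivation:
Initial: C1(1μF, Q=5μC, V=5.00V), C2(2μF, Q=20μC, V=10.00V), C3(2μF, Q=1μC, V=0.50V)
Op 1: CLOSE 1-3: Q_total=6.00, C_total=3.00, V=2.00; Q1=2.00, Q3=4.00; dissipated=6.750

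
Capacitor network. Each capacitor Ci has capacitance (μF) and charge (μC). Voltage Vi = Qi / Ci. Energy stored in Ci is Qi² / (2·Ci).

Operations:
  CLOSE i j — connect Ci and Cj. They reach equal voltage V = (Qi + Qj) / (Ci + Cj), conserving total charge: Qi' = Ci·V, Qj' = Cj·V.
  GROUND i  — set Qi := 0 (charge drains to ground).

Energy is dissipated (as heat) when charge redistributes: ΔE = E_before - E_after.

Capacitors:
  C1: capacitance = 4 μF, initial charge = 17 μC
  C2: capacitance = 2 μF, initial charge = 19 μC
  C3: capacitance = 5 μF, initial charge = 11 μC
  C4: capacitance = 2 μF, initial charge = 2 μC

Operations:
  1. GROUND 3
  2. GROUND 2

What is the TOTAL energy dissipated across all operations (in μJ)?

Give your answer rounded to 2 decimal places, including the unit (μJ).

Answer: 102.35 μJ

Derivation:
Initial: C1(4μF, Q=17μC, V=4.25V), C2(2μF, Q=19μC, V=9.50V), C3(5μF, Q=11μC, V=2.20V), C4(2μF, Q=2μC, V=1.00V)
Op 1: GROUND 3: Q3=0; energy lost=12.100
Op 2: GROUND 2: Q2=0; energy lost=90.250
Total dissipated: 102.350 μJ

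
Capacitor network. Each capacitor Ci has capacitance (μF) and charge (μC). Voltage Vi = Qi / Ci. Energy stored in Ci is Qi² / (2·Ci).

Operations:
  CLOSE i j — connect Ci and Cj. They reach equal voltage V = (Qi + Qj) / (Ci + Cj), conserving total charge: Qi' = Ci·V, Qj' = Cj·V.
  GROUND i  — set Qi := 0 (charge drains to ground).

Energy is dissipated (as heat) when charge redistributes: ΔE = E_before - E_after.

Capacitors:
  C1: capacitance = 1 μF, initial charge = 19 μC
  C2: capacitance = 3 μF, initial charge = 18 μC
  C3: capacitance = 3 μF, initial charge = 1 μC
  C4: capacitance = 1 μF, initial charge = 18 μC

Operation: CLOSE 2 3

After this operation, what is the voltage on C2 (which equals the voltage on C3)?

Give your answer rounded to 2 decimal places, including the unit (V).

Answer: 3.17 V

Derivation:
Initial: C1(1μF, Q=19μC, V=19.00V), C2(3μF, Q=18μC, V=6.00V), C3(3μF, Q=1μC, V=0.33V), C4(1μF, Q=18μC, V=18.00V)
Op 1: CLOSE 2-3: Q_total=19.00, C_total=6.00, V=3.17; Q2=9.50, Q3=9.50; dissipated=24.083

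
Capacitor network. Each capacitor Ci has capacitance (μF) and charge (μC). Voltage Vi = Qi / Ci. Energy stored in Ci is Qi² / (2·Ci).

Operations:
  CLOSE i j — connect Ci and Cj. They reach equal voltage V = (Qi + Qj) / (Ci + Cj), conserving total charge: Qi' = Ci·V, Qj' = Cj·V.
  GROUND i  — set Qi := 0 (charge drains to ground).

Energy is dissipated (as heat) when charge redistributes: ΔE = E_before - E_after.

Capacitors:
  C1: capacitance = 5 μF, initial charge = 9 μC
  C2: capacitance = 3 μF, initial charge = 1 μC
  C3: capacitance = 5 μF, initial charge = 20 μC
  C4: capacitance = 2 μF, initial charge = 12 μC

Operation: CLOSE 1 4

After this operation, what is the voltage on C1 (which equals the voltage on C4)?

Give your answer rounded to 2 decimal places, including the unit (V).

Initial: C1(5μF, Q=9μC, V=1.80V), C2(3μF, Q=1μC, V=0.33V), C3(5μF, Q=20μC, V=4.00V), C4(2μF, Q=12μC, V=6.00V)
Op 1: CLOSE 1-4: Q_total=21.00, C_total=7.00, V=3.00; Q1=15.00, Q4=6.00; dissipated=12.600

Answer: 3.00 V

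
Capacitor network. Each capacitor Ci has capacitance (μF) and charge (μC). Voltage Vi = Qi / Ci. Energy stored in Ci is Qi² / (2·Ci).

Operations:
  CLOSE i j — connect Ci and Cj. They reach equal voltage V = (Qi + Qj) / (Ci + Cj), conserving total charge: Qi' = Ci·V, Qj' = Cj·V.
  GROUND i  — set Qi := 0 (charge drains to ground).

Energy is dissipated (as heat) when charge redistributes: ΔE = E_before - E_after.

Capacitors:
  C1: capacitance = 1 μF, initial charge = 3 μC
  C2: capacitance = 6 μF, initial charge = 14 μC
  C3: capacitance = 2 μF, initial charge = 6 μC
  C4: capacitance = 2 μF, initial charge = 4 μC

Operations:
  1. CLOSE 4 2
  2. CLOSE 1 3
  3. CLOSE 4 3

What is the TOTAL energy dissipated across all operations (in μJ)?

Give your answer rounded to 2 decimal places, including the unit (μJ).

Answer: 0.36 μJ

Derivation:
Initial: C1(1μF, Q=3μC, V=3.00V), C2(6μF, Q=14μC, V=2.33V), C3(2μF, Q=6μC, V=3.00V), C4(2μF, Q=4μC, V=2.00V)
Op 1: CLOSE 4-2: Q_total=18.00, C_total=8.00, V=2.25; Q4=4.50, Q2=13.50; dissipated=0.083
Op 2: CLOSE 1-3: Q_total=9.00, C_total=3.00, V=3.00; Q1=3.00, Q3=6.00; dissipated=0.000
Op 3: CLOSE 4-3: Q_total=10.50, C_total=4.00, V=2.62; Q4=5.25, Q3=5.25; dissipated=0.281
Total dissipated: 0.365 μJ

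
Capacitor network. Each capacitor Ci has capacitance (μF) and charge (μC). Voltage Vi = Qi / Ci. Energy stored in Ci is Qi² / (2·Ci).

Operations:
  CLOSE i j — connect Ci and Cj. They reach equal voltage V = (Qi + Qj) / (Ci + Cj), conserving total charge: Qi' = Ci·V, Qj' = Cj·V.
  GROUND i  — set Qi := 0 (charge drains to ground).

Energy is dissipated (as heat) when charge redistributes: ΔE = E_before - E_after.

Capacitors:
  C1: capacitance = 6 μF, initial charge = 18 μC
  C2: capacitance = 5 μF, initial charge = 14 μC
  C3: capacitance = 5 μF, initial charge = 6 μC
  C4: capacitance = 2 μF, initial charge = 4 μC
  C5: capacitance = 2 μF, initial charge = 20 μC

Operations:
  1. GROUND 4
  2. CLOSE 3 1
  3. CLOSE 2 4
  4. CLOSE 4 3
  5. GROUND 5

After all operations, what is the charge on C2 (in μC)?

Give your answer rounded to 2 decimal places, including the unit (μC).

Initial: C1(6μF, Q=18μC, V=3.00V), C2(5μF, Q=14μC, V=2.80V), C3(5μF, Q=6μC, V=1.20V), C4(2μF, Q=4μC, V=2.00V), C5(2μF, Q=20μC, V=10.00V)
Op 1: GROUND 4: Q4=0; energy lost=4.000
Op 2: CLOSE 3-1: Q_total=24.00, C_total=11.00, V=2.18; Q3=10.91, Q1=13.09; dissipated=4.418
Op 3: CLOSE 2-4: Q_total=14.00, C_total=7.00, V=2.00; Q2=10.00, Q4=4.00; dissipated=5.600
Op 4: CLOSE 4-3: Q_total=14.91, C_total=7.00, V=2.13; Q4=4.26, Q3=10.65; dissipated=0.024
Op 5: GROUND 5: Q5=0; energy lost=100.000
Final charges: Q1=13.09, Q2=10.00, Q3=10.65, Q4=4.26, Q5=0.00

Answer: 10.00 μC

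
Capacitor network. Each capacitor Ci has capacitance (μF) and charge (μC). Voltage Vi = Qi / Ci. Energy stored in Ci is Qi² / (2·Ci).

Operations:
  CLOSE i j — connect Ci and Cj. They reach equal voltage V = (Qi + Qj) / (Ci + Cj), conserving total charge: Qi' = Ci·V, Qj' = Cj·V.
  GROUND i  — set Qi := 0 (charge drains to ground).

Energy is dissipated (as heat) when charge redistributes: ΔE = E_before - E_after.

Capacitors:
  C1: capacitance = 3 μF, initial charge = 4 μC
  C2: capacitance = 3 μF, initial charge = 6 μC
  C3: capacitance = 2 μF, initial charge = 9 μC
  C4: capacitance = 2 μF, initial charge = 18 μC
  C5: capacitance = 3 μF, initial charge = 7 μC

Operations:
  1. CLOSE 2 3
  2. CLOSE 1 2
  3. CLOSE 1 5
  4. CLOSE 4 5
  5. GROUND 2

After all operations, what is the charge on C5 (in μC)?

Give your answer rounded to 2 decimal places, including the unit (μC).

Initial: C1(3μF, Q=4μC, V=1.33V), C2(3μF, Q=6μC, V=2.00V), C3(2μF, Q=9μC, V=4.50V), C4(2μF, Q=18μC, V=9.00V), C5(3μF, Q=7μC, V=2.33V)
Op 1: CLOSE 2-3: Q_total=15.00, C_total=5.00, V=3.00; Q2=9.00, Q3=6.00; dissipated=3.750
Op 2: CLOSE 1-2: Q_total=13.00, C_total=6.00, V=2.17; Q1=6.50, Q2=6.50; dissipated=2.083
Op 3: CLOSE 1-5: Q_total=13.50, C_total=6.00, V=2.25; Q1=6.75, Q5=6.75; dissipated=0.021
Op 4: CLOSE 4-5: Q_total=24.75, C_total=5.00, V=4.95; Q4=9.90, Q5=14.85; dissipated=27.337
Op 5: GROUND 2: Q2=0; energy lost=7.042
Final charges: Q1=6.75, Q2=0.00, Q3=6.00, Q4=9.90, Q5=14.85

Answer: 14.85 μC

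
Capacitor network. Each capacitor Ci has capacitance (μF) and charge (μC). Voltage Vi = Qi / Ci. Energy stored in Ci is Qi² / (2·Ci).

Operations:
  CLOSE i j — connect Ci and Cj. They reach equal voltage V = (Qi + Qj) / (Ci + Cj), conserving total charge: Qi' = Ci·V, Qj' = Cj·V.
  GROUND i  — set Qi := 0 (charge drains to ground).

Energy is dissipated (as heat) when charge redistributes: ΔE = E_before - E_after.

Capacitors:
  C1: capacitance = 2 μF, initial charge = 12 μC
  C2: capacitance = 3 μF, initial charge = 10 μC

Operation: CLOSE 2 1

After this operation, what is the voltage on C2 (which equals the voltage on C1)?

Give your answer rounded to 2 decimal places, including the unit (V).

Answer: 4.40 V

Derivation:
Initial: C1(2μF, Q=12μC, V=6.00V), C2(3μF, Q=10μC, V=3.33V)
Op 1: CLOSE 2-1: Q_total=22.00, C_total=5.00, V=4.40; Q2=13.20, Q1=8.80; dissipated=4.267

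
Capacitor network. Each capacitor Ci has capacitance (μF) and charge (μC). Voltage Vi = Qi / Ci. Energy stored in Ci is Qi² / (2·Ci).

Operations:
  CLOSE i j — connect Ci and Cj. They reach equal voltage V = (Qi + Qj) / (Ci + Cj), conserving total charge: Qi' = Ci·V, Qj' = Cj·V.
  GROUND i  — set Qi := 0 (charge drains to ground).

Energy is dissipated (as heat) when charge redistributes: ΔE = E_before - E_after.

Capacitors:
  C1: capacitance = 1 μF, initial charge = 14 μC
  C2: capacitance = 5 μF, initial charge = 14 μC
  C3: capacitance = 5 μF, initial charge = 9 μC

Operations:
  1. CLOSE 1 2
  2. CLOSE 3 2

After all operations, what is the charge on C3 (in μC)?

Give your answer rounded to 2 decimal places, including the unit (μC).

Initial: C1(1μF, Q=14μC, V=14.00V), C2(5μF, Q=14μC, V=2.80V), C3(5μF, Q=9μC, V=1.80V)
Op 1: CLOSE 1-2: Q_total=28.00, C_total=6.00, V=4.67; Q1=4.67, Q2=23.33; dissipated=52.267
Op 2: CLOSE 3-2: Q_total=32.33, C_total=10.00, V=3.23; Q3=16.17, Q2=16.17; dissipated=10.272
Final charges: Q1=4.67, Q2=16.17, Q3=16.17

Answer: 16.17 μC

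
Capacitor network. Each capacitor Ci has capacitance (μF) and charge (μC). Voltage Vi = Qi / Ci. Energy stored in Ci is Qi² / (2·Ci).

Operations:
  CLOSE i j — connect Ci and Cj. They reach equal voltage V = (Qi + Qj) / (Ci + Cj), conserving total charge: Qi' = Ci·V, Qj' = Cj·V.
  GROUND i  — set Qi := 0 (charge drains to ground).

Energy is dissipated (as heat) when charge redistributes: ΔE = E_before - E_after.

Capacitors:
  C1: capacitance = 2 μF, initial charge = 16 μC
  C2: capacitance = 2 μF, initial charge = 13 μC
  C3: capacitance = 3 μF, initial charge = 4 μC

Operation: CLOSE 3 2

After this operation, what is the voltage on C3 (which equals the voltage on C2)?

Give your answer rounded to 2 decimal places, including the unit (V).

Answer: 3.40 V

Derivation:
Initial: C1(2μF, Q=16μC, V=8.00V), C2(2μF, Q=13μC, V=6.50V), C3(3μF, Q=4μC, V=1.33V)
Op 1: CLOSE 3-2: Q_total=17.00, C_total=5.00, V=3.40; Q3=10.20, Q2=6.80; dissipated=16.017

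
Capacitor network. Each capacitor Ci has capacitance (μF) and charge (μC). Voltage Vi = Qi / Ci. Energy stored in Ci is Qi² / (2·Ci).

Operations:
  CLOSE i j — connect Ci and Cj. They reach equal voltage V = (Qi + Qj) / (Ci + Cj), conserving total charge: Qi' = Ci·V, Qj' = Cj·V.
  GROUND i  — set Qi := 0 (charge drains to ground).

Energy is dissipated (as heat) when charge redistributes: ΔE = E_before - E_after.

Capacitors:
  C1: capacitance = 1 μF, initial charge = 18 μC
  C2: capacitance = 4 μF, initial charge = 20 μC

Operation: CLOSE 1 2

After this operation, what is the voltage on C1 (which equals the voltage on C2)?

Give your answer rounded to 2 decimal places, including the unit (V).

Answer: 7.60 V

Derivation:
Initial: C1(1μF, Q=18μC, V=18.00V), C2(4μF, Q=20μC, V=5.00V)
Op 1: CLOSE 1-2: Q_total=38.00, C_total=5.00, V=7.60; Q1=7.60, Q2=30.40; dissipated=67.600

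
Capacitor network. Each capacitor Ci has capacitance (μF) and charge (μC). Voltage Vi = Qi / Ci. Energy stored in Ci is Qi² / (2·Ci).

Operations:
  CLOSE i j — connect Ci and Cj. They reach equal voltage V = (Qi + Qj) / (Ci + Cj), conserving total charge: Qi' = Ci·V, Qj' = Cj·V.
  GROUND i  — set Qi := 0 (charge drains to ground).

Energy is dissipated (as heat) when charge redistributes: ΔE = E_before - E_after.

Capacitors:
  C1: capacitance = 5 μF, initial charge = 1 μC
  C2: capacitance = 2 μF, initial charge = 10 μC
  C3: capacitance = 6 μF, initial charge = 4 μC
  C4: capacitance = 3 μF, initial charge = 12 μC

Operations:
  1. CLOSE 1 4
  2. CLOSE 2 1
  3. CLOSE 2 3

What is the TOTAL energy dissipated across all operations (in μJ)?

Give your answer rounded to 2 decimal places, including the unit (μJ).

Initial: C1(5μF, Q=1μC, V=0.20V), C2(2μF, Q=10μC, V=5.00V), C3(6μF, Q=4μC, V=0.67V), C4(3μF, Q=12μC, V=4.00V)
Op 1: CLOSE 1-4: Q_total=13.00, C_total=8.00, V=1.62; Q1=8.12, Q4=4.88; dissipated=13.537
Op 2: CLOSE 2-1: Q_total=18.12, C_total=7.00, V=2.59; Q2=5.18, Q1=12.95; dissipated=8.136
Op 3: CLOSE 2-3: Q_total=9.18, C_total=8.00, V=1.15; Q2=2.29, Q3=6.88; dissipated=2.772
Total dissipated: 24.446 μJ

Answer: 24.45 μJ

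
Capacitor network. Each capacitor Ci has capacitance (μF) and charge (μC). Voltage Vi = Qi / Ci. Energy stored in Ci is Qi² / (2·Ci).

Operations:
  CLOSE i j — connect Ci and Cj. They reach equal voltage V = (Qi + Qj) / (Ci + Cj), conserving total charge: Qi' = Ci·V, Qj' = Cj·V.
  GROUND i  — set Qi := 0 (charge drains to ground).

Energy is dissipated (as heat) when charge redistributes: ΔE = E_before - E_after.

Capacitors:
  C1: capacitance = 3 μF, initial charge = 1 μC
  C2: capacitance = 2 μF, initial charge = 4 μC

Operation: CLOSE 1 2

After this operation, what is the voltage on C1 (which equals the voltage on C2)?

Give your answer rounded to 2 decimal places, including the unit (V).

Answer: 1.00 V

Derivation:
Initial: C1(3μF, Q=1μC, V=0.33V), C2(2μF, Q=4μC, V=2.00V)
Op 1: CLOSE 1-2: Q_total=5.00, C_total=5.00, V=1.00; Q1=3.00, Q2=2.00; dissipated=1.667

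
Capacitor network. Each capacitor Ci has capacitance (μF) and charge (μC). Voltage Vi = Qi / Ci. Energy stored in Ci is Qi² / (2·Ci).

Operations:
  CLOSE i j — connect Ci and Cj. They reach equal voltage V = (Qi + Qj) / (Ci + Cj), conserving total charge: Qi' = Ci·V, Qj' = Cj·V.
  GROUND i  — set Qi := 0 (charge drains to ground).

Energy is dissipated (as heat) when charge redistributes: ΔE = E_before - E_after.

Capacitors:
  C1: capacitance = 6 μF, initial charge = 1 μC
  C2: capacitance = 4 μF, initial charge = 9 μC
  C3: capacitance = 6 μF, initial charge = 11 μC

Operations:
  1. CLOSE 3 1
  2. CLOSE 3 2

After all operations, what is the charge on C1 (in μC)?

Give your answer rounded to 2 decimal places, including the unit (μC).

Answer: 6.00 μC

Derivation:
Initial: C1(6μF, Q=1μC, V=0.17V), C2(4μF, Q=9μC, V=2.25V), C3(6μF, Q=11μC, V=1.83V)
Op 1: CLOSE 3-1: Q_total=12.00, C_total=12.00, V=1.00; Q3=6.00, Q1=6.00; dissipated=4.167
Op 2: CLOSE 3-2: Q_total=15.00, C_total=10.00, V=1.50; Q3=9.00, Q2=6.00; dissipated=1.875
Final charges: Q1=6.00, Q2=6.00, Q3=9.00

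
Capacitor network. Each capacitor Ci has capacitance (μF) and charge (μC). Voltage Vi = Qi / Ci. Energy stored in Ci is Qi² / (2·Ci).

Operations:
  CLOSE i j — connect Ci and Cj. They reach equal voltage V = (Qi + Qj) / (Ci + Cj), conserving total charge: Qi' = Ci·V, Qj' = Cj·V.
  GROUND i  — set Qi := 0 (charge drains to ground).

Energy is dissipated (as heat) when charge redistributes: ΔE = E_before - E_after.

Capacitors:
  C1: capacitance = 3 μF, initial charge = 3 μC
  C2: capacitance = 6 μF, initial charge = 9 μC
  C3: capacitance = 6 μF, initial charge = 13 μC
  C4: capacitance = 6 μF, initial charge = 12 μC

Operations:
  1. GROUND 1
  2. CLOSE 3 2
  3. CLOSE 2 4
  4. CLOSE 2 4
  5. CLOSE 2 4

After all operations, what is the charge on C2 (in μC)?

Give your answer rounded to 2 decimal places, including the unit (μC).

Initial: C1(3μF, Q=3μC, V=1.00V), C2(6μF, Q=9μC, V=1.50V), C3(6μF, Q=13μC, V=2.17V), C4(6μF, Q=12μC, V=2.00V)
Op 1: GROUND 1: Q1=0; energy lost=1.500
Op 2: CLOSE 3-2: Q_total=22.00, C_total=12.00, V=1.83; Q3=11.00, Q2=11.00; dissipated=0.667
Op 3: CLOSE 2-4: Q_total=23.00, C_total=12.00, V=1.92; Q2=11.50, Q4=11.50; dissipated=0.042
Op 4: CLOSE 2-4: Q_total=23.00, C_total=12.00, V=1.92; Q2=11.50, Q4=11.50; dissipated=0.000
Op 5: CLOSE 2-4: Q_total=23.00, C_total=12.00, V=1.92; Q2=11.50, Q4=11.50; dissipated=0.000
Final charges: Q1=0.00, Q2=11.50, Q3=11.00, Q4=11.50

Answer: 11.50 μC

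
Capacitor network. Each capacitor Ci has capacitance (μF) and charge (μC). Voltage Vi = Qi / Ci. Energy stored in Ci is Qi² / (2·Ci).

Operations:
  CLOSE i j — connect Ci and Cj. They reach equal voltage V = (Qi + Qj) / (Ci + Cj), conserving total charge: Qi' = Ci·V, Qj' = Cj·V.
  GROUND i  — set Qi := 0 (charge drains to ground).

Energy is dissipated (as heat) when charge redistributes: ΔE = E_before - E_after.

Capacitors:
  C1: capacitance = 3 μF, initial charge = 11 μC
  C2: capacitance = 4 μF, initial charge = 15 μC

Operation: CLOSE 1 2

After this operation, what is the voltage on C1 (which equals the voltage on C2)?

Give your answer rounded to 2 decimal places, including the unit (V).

Answer: 3.71 V

Derivation:
Initial: C1(3μF, Q=11μC, V=3.67V), C2(4μF, Q=15μC, V=3.75V)
Op 1: CLOSE 1-2: Q_total=26.00, C_total=7.00, V=3.71; Q1=11.14, Q2=14.86; dissipated=0.006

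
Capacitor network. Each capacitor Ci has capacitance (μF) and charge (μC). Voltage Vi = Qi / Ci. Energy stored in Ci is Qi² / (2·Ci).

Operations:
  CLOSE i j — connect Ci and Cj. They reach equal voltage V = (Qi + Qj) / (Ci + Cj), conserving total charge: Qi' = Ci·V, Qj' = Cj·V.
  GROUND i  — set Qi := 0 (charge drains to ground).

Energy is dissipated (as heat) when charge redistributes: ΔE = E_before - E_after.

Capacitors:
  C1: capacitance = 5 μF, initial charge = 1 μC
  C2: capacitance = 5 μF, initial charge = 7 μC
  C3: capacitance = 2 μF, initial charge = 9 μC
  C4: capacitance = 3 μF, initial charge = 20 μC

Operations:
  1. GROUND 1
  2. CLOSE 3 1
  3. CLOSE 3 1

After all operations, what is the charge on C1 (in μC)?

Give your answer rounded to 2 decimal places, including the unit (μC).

Answer: 6.43 μC

Derivation:
Initial: C1(5μF, Q=1μC, V=0.20V), C2(5μF, Q=7μC, V=1.40V), C3(2μF, Q=9μC, V=4.50V), C4(3μF, Q=20μC, V=6.67V)
Op 1: GROUND 1: Q1=0; energy lost=0.100
Op 2: CLOSE 3-1: Q_total=9.00, C_total=7.00, V=1.29; Q3=2.57, Q1=6.43; dissipated=14.464
Op 3: CLOSE 3-1: Q_total=9.00, C_total=7.00, V=1.29; Q3=2.57, Q1=6.43; dissipated=0.000
Final charges: Q1=6.43, Q2=7.00, Q3=2.57, Q4=20.00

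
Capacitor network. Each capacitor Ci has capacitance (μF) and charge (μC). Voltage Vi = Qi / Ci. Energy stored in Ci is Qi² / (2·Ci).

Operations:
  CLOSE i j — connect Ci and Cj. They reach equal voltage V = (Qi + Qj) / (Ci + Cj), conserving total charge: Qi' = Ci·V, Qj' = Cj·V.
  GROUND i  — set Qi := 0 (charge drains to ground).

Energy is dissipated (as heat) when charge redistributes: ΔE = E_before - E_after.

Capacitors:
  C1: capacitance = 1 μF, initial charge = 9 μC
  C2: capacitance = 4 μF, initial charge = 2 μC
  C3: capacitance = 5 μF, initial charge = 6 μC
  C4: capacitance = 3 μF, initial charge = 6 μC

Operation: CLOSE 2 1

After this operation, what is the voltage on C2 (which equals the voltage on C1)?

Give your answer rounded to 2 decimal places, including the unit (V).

Initial: C1(1μF, Q=9μC, V=9.00V), C2(4μF, Q=2μC, V=0.50V), C3(5μF, Q=6μC, V=1.20V), C4(3μF, Q=6μC, V=2.00V)
Op 1: CLOSE 2-1: Q_total=11.00, C_total=5.00, V=2.20; Q2=8.80, Q1=2.20; dissipated=28.900

Answer: 2.20 V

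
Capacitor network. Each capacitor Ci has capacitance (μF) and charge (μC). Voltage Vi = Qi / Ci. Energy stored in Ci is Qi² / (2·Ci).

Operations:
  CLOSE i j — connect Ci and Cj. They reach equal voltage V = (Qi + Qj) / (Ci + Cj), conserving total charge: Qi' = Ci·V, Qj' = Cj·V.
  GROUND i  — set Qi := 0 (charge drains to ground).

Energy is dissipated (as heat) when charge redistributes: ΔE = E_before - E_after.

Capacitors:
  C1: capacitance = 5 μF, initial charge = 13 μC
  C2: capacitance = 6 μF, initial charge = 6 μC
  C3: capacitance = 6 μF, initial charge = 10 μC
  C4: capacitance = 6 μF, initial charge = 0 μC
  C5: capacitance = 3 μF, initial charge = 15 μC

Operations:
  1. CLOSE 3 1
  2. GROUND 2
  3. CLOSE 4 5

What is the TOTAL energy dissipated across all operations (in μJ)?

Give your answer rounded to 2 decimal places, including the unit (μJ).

Initial: C1(5μF, Q=13μC, V=2.60V), C2(6μF, Q=6μC, V=1.00V), C3(6μF, Q=10μC, V=1.67V), C4(6μF, Q=0μC, V=0.00V), C5(3μF, Q=15μC, V=5.00V)
Op 1: CLOSE 3-1: Q_total=23.00, C_total=11.00, V=2.09; Q3=12.55, Q1=10.45; dissipated=1.188
Op 2: GROUND 2: Q2=0; energy lost=3.000
Op 3: CLOSE 4-5: Q_total=15.00, C_total=9.00, V=1.67; Q4=10.00, Q5=5.00; dissipated=25.000
Total dissipated: 29.188 μJ

Answer: 29.19 μJ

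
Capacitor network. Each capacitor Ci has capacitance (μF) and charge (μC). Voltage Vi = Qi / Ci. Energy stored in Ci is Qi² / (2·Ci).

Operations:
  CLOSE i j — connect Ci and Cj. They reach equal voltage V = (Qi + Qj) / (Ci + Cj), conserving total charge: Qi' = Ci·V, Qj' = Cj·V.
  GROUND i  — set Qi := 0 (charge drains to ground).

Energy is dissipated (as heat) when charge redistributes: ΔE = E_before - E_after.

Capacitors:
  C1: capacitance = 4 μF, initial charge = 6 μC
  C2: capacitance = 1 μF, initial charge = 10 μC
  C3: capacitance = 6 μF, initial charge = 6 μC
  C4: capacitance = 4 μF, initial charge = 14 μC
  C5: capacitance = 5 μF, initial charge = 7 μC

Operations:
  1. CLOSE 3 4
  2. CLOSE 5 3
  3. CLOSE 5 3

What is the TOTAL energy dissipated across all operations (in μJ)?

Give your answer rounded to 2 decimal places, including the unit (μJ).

Initial: C1(4μF, Q=6μC, V=1.50V), C2(1μF, Q=10μC, V=10.00V), C3(6μF, Q=6μC, V=1.00V), C4(4μF, Q=14μC, V=3.50V), C5(5μF, Q=7μC, V=1.40V)
Op 1: CLOSE 3-4: Q_total=20.00, C_total=10.00, V=2.00; Q3=12.00, Q4=8.00; dissipated=7.500
Op 2: CLOSE 5-3: Q_total=19.00, C_total=11.00, V=1.73; Q5=8.64, Q3=10.36; dissipated=0.491
Op 3: CLOSE 5-3: Q_total=19.00, C_total=11.00, V=1.73; Q5=8.64, Q3=10.36; dissipated=0.000
Total dissipated: 7.991 μJ

Answer: 7.99 μJ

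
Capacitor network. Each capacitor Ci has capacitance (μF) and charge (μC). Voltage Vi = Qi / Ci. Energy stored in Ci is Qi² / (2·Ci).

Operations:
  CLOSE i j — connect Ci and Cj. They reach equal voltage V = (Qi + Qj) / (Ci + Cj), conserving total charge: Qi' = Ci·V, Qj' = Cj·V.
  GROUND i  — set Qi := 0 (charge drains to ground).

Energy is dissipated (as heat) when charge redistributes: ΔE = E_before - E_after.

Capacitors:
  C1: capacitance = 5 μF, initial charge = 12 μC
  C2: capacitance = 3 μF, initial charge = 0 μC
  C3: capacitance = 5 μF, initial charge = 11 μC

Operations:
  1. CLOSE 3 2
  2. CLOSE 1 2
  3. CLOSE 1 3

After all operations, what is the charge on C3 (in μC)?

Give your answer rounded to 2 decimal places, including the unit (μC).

Initial: C1(5μF, Q=12μC, V=2.40V), C2(3μF, Q=0μC, V=0.00V), C3(5μF, Q=11μC, V=2.20V)
Op 1: CLOSE 3-2: Q_total=11.00, C_total=8.00, V=1.38; Q3=6.88, Q2=4.12; dissipated=4.537
Op 2: CLOSE 1-2: Q_total=16.12, C_total=8.00, V=2.02; Q1=10.08, Q2=6.05; dissipated=0.985
Op 3: CLOSE 1-3: Q_total=16.95, C_total=10.00, V=1.70; Q1=8.48, Q3=8.48; dissipated=0.513
Final charges: Q1=8.48, Q2=6.05, Q3=8.48

Answer: 8.48 μC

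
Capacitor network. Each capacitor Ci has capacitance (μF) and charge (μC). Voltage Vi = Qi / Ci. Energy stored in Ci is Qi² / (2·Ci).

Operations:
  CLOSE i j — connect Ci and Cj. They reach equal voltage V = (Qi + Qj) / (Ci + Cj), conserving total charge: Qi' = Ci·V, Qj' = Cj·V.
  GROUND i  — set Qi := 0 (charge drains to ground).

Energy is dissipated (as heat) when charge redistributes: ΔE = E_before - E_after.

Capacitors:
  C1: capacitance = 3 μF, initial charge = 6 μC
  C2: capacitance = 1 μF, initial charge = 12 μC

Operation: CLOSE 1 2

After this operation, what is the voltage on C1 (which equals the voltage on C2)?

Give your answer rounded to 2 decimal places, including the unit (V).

Initial: C1(3μF, Q=6μC, V=2.00V), C2(1μF, Q=12μC, V=12.00V)
Op 1: CLOSE 1-2: Q_total=18.00, C_total=4.00, V=4.50; Q1=13.50, Q2=4.50; dissipated=37.500

Answer: 4.50 V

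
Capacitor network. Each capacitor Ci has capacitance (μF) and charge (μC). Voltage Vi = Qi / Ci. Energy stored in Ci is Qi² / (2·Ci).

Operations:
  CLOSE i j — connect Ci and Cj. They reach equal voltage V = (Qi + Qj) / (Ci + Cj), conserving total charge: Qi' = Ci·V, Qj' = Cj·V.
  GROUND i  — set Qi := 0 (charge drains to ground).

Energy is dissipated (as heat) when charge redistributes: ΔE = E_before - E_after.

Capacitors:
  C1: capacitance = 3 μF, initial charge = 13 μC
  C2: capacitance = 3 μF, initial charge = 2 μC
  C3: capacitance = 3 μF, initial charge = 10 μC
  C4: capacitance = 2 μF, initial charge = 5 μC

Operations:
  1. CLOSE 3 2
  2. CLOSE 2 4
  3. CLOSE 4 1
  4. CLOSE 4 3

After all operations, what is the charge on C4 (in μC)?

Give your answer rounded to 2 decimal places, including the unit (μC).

Initial: C1(3μF, Q=13μC, V=4.33V), C2(3μF, Q=2μC, V=0.67V), C3(3μF, Q=10μC, V=3.33V), C4(2μF, Q=5μC, V=2.50V)
Op 1: CLOSE 3-2: Q_total=12.00, C_total=6.00, V=2.00; Q3=6.00, Q2=6.00; dissipated=5.333
Op 2: CLOSE 2-4: Q_total=11.00, C_total=5.00, V=2.20; Q2=6.60, Q4=4.40; dissipated=0.150
Op 3: CLOSE 4-1: Q_total=17.40, C_total=5.00, V=3.48; Q4=6.96, Q1=10.44; dissipated=2.731
Op 4: CLOSE 4-3: Q_total=12.96, C_total=5.00, V=2.59; Q4=5.18, Q3=7.78; dissipated=1.314
Final charges: Q1=10.44, Q2=6.60, Q3=7.78, Q4=5.18

Answer: 5.18 μC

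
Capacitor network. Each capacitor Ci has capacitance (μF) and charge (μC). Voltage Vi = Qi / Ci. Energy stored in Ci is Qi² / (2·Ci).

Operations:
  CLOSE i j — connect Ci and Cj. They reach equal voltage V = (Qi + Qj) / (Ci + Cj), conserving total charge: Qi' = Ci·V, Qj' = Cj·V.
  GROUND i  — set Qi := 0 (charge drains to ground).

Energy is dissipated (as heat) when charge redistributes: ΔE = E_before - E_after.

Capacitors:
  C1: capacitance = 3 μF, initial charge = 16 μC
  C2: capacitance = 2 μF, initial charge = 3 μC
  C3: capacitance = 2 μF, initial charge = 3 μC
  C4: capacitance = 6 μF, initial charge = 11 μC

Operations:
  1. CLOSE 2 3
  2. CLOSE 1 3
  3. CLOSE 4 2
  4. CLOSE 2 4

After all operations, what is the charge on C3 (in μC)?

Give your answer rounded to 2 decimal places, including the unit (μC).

Answer: 7.60 μC

Derivation:
Initial: C1(3μF, Q=16μC, V=5.33V), C2(2μF, Q=3μC, V=1.50V), C3(2μF, Q=3μC, V=1.50V), C4(6μF, Q=11μC, V=1.83V)
Op 1: CLOSE 2-3: Q_total=6.00, C_total=4.00, V=1.50; Q2=3.00, Q3=3.00; dissipated=0.000
Op 2: CLOSE 1-3: Q_total=19.00, C_total=5.00, V=3.80; Q1=11.40, Q3=7.60; dissipated=8.817
Op 3: CLOSE 4-2: Q_total=14.00, C_total=8.00, V=1.75; Q4=10.50, Q2=3.50; dissipated=0.083
Op 4: CLOSE 2-4: Q_total=14.00, C_total=8.00, V=1.75; Q2=3.50, Q4=10.50; dissipated=0.000
Final charges: Q1=11.40, Q2=3.50, Q3=7.60, Q4=10.50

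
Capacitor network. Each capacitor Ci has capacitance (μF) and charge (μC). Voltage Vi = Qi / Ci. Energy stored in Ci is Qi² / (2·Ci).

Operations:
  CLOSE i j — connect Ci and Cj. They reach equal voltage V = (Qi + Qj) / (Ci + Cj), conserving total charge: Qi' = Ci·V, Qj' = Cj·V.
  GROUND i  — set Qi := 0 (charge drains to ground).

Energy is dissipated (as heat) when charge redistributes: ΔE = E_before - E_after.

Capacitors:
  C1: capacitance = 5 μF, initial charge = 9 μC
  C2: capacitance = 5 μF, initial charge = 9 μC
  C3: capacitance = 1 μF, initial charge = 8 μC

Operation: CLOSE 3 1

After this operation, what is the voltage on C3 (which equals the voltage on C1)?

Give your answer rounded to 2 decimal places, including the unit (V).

Initial: C1(5μF, Q=9μC, V=1.80V), C2(5μF, Q=9μC, V=1.80V), C3(1μF, Q=8μC, V=8.00V)
Op 1: CLOSE 3-1: Q_total=17.00, C_total=6.00, V=2.83; Q3=2.83, Q1=14.17; dissipated=16.017

Answer: 2.83 V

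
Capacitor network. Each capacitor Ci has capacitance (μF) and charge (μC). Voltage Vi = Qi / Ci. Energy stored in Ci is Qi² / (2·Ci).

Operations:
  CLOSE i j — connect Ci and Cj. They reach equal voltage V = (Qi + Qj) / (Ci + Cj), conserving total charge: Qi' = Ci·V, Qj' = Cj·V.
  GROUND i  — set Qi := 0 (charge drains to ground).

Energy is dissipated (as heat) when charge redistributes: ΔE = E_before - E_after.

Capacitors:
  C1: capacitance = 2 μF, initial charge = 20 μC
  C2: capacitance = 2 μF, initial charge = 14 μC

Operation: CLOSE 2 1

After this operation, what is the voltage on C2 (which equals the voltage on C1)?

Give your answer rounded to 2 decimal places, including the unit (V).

Initial: C1(2μF, Q=20μC, V=10.00V), C2(2μF, Q=14μC, V=7.00V)
Op 1: CLOSE 2-1: Q_total=34.00, C_total=4.00, V=8.50; Q2=17.00, Q1=17.00; dissipated=4.500

Answer: 8.50 V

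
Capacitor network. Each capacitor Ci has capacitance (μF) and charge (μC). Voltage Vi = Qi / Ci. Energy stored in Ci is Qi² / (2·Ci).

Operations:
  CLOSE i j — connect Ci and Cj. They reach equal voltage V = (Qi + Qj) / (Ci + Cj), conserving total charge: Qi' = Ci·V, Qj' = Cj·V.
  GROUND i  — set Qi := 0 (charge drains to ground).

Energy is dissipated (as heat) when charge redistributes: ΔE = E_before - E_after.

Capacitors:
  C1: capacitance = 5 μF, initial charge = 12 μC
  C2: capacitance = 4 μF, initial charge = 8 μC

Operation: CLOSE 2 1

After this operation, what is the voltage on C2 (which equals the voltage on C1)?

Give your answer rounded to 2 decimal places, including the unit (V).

Answer: 2.22 V

Derivation:
Initial: C1(5μF, Q=12μC, V=2.40V), C2(4μF, Q=8μC, V=2.00V)
Op 1: CLOSE 2-1: Q_total=20.00, C_total=9.00, V=2.22; Q2=8.89, Q1=11.11; dissipated=0.178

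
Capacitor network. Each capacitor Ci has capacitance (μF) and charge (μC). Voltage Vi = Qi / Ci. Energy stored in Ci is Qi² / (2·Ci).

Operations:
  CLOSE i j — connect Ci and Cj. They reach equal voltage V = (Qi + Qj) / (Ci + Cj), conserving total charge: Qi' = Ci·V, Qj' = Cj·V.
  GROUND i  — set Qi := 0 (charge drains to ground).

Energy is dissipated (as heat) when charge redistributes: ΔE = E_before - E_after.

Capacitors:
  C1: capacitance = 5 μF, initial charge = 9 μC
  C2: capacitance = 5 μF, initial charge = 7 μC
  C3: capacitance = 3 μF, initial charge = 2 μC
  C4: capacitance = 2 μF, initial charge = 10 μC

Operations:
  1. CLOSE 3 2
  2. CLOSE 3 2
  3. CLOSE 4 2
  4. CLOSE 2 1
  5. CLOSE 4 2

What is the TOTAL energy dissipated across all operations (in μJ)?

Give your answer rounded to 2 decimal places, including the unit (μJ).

Answer: 11.50 μJ

Derivation:
Initial: C1(5μF, Q=9μC, V=1.80V), C2(5μF, Q=7μC, V=1.40V), C3(3μF, Q=2μC, V=0.67V), C4(2μF, Q=10μC, V=5.00V)
Op 1: CLOSE 3-2: Q_total=9.00, C_total=8.00, V=1.12; Q3=3.38, Q2=5.62; dissipated=0.504
Op 2: CLOSE 3-2: Q_total=9.00, C_total=8.00, V=1.12; Q3=3.38, Q2=5.62; dissipated=0.000
Op 3: CLOSE 4-2: Q_total=15.62, C_total=7.00, V=2.23; Q4=4.46, Q2=11.16; dissipated=10.725
Op 4: CLOSE 2-1: Q_total=20.16, C_total=10.00, V=2.02; Q2=10.08, Q1=10.08; dissipated=0.233
Op 5: CLOSE 4-2: Q_total=14.54, C_total=7.00, V=2.08; Q4=4.16, Q2=10.39; dissipated=0.033
Total dissipated: 11.496 μJ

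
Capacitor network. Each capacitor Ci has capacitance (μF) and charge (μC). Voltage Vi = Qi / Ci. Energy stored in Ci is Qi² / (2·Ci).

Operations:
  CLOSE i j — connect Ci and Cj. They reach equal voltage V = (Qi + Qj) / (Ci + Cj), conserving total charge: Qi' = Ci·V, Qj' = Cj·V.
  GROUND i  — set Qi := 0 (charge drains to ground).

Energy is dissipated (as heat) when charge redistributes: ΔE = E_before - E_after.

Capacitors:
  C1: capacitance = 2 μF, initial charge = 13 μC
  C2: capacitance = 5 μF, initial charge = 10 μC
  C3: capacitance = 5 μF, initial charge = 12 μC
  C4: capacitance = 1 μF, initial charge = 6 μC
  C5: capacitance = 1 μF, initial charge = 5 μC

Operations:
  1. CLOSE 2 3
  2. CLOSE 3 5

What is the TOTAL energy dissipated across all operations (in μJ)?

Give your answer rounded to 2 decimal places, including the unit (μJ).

Answer: 3.47 μJ

Derivation:
Initial: C1(2μF, Q=13μC, V=6.50V), C2(5μF, Q=10μC, V=2.00V), C3(5μF, Q=12μC, V=2.40V), C4(1μF, Q=6μC, V=6.00V), C5(1μF, Q=5μC, V=5.00V)
Op 1: CLOSE 2-3: Q_total=22.00, C_total=10.00, V=2.20; Q2=11.00, Q3=11.00; dissipated=0.200
Op 2: CLOSE 3-5: Q_total=16.00, C_total=6.00, V=2.67; Q3=13.33, Q5=2.67; dissipated=3.267
Total dissipated: 3.467 μJ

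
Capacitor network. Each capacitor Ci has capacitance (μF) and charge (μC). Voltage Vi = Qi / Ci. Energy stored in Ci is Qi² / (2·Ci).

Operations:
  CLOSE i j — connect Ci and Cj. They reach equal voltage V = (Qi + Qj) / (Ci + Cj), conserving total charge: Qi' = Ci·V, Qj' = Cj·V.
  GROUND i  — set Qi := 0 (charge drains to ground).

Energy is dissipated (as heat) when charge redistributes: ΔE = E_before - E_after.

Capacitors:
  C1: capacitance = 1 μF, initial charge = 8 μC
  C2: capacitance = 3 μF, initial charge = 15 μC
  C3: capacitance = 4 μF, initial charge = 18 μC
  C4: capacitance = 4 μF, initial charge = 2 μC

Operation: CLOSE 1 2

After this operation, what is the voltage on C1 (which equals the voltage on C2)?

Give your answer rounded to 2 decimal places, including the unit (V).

Answer: 5.75 V

Derivation:
Initial: C1(1μF, Q=8μC, V=8.00V), C2(3μF, Q=15μC, V=5.00V), C3(4μF, Q=18μC, V=4.50V), C4(4μF, Q=2μC, V=0.50V)
Op 1: CLOSE 1-2: Q_total=23.00, C_total=4.00, V=5.75; Q1=5.75, Q2=17.25; dissipated=3.375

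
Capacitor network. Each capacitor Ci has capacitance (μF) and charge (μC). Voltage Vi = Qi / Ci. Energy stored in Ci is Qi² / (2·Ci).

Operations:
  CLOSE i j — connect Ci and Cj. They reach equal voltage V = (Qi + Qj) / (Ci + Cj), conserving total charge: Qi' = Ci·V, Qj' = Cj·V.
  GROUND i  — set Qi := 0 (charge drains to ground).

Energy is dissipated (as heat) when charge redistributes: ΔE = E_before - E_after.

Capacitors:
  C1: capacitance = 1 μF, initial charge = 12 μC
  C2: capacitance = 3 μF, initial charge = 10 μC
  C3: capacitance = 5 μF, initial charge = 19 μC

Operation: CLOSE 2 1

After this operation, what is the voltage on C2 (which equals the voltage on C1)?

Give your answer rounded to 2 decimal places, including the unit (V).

Answer: 5.50 V

Derivation:
Initial: C1(1μF, Q=12μC, V=12.00V), C2(3μF, Q=10μC, V=3.33V), C3(5μF, Q=19μC, V=3.80V)
Op 1: CLOSE 2-1: Q_total=22.00, C_total=4.00, V=5.50; Q2=16.50, Q1=5.50; dissipated=28.167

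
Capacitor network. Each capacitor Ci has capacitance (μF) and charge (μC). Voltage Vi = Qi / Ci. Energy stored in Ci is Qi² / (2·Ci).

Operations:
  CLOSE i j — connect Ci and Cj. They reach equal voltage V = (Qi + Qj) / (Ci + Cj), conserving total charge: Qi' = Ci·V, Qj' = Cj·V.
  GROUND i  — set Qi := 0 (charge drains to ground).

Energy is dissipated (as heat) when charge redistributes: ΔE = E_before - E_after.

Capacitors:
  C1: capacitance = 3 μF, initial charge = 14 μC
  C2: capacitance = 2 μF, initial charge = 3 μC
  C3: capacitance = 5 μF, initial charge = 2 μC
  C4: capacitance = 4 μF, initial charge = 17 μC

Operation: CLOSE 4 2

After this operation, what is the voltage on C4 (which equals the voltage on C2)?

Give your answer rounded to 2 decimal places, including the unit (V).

Initial: C1(3μF, Q=14μC, V=4.67V), C2(2μF, Q=3μC, V=1.50V), C3(5μF, Q=2μC, V=0.40V), C4(4μF, Q=17μC, V=4.25V)
Op 1: CLOSE 4-2: Q_total=20.00, C_total=6.00, V=3.33; Q4=13.33, Q2=6.67; dissipated=5.042

Answer: 3.33 V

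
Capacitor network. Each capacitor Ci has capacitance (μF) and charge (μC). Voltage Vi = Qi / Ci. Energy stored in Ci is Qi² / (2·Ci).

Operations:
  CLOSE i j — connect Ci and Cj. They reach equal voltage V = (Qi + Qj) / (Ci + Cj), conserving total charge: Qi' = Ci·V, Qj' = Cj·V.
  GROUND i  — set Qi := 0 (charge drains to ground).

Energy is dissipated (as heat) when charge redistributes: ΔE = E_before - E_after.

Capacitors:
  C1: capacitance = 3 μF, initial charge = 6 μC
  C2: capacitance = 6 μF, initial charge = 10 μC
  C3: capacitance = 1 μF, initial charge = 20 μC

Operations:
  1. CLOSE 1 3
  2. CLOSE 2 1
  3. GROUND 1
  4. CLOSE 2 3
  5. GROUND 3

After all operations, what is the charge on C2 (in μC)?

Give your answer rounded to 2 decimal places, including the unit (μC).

Initial: C1(3μF, Q=6μC, V=2.00V), C2(6μF, Q=10μC, V=1.67V), C3(1μF, Q=20μC, V=20.00V)
Op 1: CLOSE 1-3: Q_total=26.00, C_total=4.00, V=6.50; Q1=19.50, Q3=6.50; dissipated=121.500
Op 2: CLOSE 2-1: Q_total=29.50, C_total=9.00, V=3.28; Q2=19.67, Q1=9.83; dissipated=23.361
Op 3: GROUND 1: Q1=0; energy lost=16.116
Op 4: CLOSE 2-3: Q_total=26.17, C_total=7.00, V=3.74; Q2=22.43, Q3=3.74; dissipated=4.450
Op 5: GROUND 3: Q3=0; energy lost=6.987
Final charges: Q1=0.00, Q2=22.43, Q3=0.00

Answer: 22.43 μC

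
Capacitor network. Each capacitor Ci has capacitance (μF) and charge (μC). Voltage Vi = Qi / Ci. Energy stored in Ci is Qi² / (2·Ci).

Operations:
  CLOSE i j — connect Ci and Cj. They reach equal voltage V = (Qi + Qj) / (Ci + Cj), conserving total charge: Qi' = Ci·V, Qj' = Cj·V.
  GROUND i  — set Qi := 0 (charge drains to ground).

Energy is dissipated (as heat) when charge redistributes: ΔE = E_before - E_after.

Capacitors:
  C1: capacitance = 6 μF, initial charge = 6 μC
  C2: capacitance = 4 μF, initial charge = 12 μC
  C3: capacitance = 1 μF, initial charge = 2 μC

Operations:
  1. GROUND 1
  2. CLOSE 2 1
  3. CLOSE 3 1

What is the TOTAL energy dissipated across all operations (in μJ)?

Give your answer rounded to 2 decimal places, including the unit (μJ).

Answer: 14.07 μJ

Derivation:
Initial: C1(6μF, Q=6μC, V=1.00V), C2(4μF, Q=12μC, V=3.00V), C3(1μF, Q=2μC, V=2.00V)
Op 1: GROUND 1: Q1=0; energy lost=3.000
Op 2: CLOSE 2-1: Q_total=12.00, C_total=10.00, V=1.20; Q2=4.80, Q1=7.20; dissipated=10.800
Op 3: CLOSE 3-1: Q_total=9.20, C_total=7.00, V=1.31; Q3=1.31, Q1=7.89; dissipated=0.274
Total dissipated: 14.074 μJ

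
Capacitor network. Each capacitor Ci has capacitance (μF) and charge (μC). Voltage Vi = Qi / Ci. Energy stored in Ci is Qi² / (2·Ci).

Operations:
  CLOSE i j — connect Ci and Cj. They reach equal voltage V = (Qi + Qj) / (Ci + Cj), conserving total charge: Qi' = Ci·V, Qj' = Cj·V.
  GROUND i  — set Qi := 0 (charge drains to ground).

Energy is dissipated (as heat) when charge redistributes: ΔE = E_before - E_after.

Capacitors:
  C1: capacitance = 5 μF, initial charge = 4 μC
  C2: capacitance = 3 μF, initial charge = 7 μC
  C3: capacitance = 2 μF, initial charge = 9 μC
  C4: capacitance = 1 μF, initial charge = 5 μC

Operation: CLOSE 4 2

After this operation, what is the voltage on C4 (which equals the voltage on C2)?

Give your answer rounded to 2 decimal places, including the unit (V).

Initial: C1(5μF, Q=4μC, V=0.80V), C2(3μF, Q=7μC, V=2.33V), C3(2μF, Q=9μC, V=4.50V), C4(1μF, Q=5μC, V=5.00V)
Op 1: CLOSE 4-2: Q_total=12.00, C_total=4.00, V=3.00; Q4=3.00, Q2=9.00; dissipated=2.667

Answer: 3.00 V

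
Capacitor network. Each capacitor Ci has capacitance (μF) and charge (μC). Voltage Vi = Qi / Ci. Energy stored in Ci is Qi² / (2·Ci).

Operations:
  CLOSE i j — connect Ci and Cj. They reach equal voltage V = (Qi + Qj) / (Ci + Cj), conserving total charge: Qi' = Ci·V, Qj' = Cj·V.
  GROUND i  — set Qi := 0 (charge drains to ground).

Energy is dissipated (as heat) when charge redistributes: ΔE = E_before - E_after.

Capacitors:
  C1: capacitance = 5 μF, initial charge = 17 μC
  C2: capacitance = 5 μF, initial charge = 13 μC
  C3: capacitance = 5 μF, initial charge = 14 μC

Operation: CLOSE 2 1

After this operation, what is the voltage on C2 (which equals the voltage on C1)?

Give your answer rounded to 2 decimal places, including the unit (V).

Initial: C1(5μF, Q=17μC, V=3.40V), C2(5μF, Q=13μC, V=2.60V), C3(5μF, Q=14μC, V=2.80V)
Op 1: CLOSE 2-1: Q_total=30.00, C_total=10.00, V=3.00; Q2=15.00, Q1=15.00; dissipated=0.800

Answer: 3.00 V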